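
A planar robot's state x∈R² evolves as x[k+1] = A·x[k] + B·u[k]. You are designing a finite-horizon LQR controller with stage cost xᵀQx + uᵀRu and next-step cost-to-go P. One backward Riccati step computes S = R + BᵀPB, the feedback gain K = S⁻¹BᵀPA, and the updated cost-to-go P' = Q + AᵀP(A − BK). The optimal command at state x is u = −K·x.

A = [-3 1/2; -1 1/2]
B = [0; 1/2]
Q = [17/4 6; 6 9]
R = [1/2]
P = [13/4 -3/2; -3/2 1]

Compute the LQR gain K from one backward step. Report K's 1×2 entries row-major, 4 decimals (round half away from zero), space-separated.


2.3333 -0.1667

BᵀP = [-0.7500 0.5000]
S = R + BᵀPB = [1/2] + [0.2500] = [0.7500]
BᵀPA = [1.7500 -0.1250]
K = S⁻¹·BᵀPA = [2.3333 -0.1667]
A−BK = [-3.0000 0.5000; -2.1667 0.5833]
AᵀP(A−BK) = [17.1667 -2.0833; -2.0833 0.2917]
P' = Q + AᵀP(A−BK) = [21.4167 3.9167; 3.9167 9.2917]
tr(P') = 30.7083


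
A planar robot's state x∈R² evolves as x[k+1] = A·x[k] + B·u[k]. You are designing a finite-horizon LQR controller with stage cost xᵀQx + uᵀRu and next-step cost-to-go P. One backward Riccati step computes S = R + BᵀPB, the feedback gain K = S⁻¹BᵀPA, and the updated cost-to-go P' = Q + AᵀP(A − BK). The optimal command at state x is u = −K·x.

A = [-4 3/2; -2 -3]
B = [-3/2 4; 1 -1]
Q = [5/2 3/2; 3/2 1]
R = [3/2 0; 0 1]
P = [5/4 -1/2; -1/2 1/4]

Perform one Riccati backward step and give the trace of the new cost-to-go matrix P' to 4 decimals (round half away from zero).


4.9314

BᵀP = [-2.3750 1.0000; 5.5000 -2.2500]
S = R + BᵀPB = [3/2 0; 0 1] + [4.5625 -10.5000; -10.5000 24.2500] = [6.0625 -10.5000; -10.5000 25.2500]
BᵀPA = [7.5000 -6.5625; -17.5000 15.0000]
K = S⁻¹·BᵀPA = [0.1313 -0.1915; -0.6385 0.5144]
A−BK = [-1.2492 -0.8449; -2.7698 -2.2941]
AᵀP(A−BK) = [0.8420 -0.0613; -0.0613 0.5894]
P' = Q + AᵀP(A−BK) = [3.3420 1.4387; 1.4387 1.5894]
tr(P') = 4.9314


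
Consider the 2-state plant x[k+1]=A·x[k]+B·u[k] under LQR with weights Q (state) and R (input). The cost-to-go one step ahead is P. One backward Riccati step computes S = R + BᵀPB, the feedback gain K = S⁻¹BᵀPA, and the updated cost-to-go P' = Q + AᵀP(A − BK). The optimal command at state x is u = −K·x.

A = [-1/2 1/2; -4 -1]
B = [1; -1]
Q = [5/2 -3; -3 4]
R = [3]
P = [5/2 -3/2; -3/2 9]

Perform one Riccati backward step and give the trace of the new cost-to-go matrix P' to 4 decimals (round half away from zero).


55.8929

BᵀP = [4.0000 -10.5000]
S = R + BᵀPB = [3] + [14.5000] = [17.5000]
BᵀPA = [40.0000 12.5000]
K = S⁻¹·BᵀPA = [2.2857 0.7143]
A−BK = [-2.7857 -0.2143; -1.7143 -0.2857]
AᵀP(A−BK) = [47.1964 9.0536; 9.0536 2.1964]
P' = Q + AᵀP(A−BK) = [49.6964 6.0536; 6.0536 6.1964]
tr(P') = 55.8929


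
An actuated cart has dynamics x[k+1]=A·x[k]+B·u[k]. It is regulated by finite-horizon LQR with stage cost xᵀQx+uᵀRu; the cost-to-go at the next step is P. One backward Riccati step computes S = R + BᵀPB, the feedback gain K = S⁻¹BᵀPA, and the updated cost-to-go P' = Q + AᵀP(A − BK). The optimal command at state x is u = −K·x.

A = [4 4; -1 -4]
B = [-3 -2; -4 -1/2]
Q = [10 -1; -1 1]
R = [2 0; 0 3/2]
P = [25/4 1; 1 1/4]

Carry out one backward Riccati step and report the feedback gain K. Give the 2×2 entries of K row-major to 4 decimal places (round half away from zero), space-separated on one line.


-0.5591 -0.3664 -0.8164 -0.9137

BᵀP = [-22.7500 -4.0000; -13.0000 -2.1250]
S = R + BᵀPB = [2 0; 0 3/2] + [84.2500 47.5000; 47.5000 27.0625] = [86.2500 47.5000; 47.5000 28.5625]
BᵀPA = [-87.0000 -75.0000; -49.8750 -43.5000]
K = S⁻¹·BᵀPA = [-0.5591 -0.3664; -0.8164 -0.9137]
A−BK = [0.6899 1.0735; -3.6445 -5.9224]
AᵀP(A−BK) = [2.8917 3.5552; 3.5552 4.7765]
P' = Q + AᵀP(A−BK) = [12.8917 2.5552; 2.5552 5.7765]
tr(P') = 18.6681


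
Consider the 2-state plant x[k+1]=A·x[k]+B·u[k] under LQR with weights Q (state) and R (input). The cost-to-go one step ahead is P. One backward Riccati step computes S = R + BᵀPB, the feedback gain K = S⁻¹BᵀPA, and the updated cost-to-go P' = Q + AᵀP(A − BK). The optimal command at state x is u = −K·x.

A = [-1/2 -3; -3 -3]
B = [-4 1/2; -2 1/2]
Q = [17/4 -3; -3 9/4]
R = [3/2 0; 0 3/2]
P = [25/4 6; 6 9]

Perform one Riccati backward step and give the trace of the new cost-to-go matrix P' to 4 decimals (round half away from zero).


21.1943

BᵀP = [-37.0000 -42.0000; 6.1250 7.5000]
S = R + BᵀPB = [3/2 0; 0 3/2] + [232.0000 -39.5000; -39.5000 6.8125] = [233.5000 -39.5000; -39.5000 8.3125]
BᵀPA = [144.5000 237.0000; -25.5625 -40.8750]
K = S⁻¹·BᵀPA = [0.5028 0.9338; -0.6858 -0.4802]
A−BK = [1.8542 0.9751; -1.6514 -0.8924]
AᵀP(A−BK) = [10.3728 6.1721; 6.1721 4.3216]
P' = Q + AᵀP(A−BK) = [14.6228 3.1721; 3.1721 6.5716]
tr(P') = 21.1943


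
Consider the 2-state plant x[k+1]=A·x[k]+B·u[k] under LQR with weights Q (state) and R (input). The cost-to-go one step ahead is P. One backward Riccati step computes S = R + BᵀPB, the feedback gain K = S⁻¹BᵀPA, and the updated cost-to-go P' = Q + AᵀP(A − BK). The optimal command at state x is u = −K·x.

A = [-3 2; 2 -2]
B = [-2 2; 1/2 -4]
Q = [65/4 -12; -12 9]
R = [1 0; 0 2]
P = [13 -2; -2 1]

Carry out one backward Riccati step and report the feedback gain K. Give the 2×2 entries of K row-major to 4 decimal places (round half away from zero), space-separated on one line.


BᵀP = [-27.0000 4.5000; 34.0000 -8.0000]
S = R + BᵀPB = [1 0; 0 2] + [56.2500 -72.0000; -72.0000 100.0000] = [57.2500 -72.0000; -72.0000 102.0000]
BᵀPA = [90.0000 -63.0000; -118.0000 84.0000]
K = S⁻¹·BᵀPA = [1.0435 -0.5767; -0.4203 0.4165]
A−BK = [-0.0725 0.0137; -0.2029 -0.0458]
AᵀP(A−BK) = [1.4928 -0.9565; -0.9565 0.6865]
P' = Q + AᵀP(A−BK) = [17.7428 -12.9565; -12.9565 9.6865]
tr(P') = 27.4293

1.0435 -0.5767 -0.4203 0.4165


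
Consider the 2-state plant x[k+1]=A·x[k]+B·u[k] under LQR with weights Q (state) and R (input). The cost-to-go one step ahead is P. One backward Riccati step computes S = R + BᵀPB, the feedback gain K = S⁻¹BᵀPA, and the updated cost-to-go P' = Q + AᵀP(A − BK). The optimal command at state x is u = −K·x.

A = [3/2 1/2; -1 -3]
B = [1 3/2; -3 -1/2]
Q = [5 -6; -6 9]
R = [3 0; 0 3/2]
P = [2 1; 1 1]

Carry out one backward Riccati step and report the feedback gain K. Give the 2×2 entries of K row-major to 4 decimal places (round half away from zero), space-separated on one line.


0.0993 0.6689 0.5894 -0.2980

BᵀP = [-1.0000 -2.0000; 2.5000 1.0000]
S = R + BᵀPB = [3 0; 0 3/2] + [5.0000 -0.5000; -0.5000 3.2500] = [8.0000 -0.5000; -0.5000 4.7500]
BᵀPA = [0.5000 5.5000; 2.7500 -1.7500]
K = S⁻¹·BᵀPA = [0.0993 0.6689; 0.5894 -0.2980]
A−BK = [0.5166 0.2781; -0.4073 -1.1424]
AᵀP(A−BK) = [0.8295 -0.0149; -0.0149 2.2997]
P' = Q + AᵀP(A−BK) = [5.8295 -6.0149; -6.0149 11.2997]
tr(P') = 17.1291


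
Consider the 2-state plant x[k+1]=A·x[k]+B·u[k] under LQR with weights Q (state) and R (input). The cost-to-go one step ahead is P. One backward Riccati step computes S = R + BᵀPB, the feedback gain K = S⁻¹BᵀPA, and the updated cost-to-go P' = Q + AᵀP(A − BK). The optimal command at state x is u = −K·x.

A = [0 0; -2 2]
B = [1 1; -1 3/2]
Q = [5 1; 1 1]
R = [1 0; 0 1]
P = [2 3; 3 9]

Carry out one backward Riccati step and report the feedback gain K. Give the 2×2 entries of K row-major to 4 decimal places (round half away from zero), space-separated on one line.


BᵀP = [-1.0000 -6.0000; 6.5000 16.5000]
S = R + BᵀPB = [1 0; 0 1] + [5.0000 -10.0000; -10.0000 31.2500] = [6.0000 -10.0000; -10.0000 32.2500]
BᵀPA = [12.0000 -12.0000; -33.0000 33.0000]
K = S⁻¹·BᵀPA = [0.6096 -0.6096; -0.8342 0.8342]
A−BK = [0.2246 -0.2246; -0.1390 0.1390]
AᵀP(A−BK) = [1.1551 -1.1551; -1.1551 1.1551]
P' = Q + AᵀP(A−BK) = [6.1551 -0.1551; -0.1551 2.1551]
tr(P') = 8.3102

0.6096 -0.6096 -0.8342 0.8342


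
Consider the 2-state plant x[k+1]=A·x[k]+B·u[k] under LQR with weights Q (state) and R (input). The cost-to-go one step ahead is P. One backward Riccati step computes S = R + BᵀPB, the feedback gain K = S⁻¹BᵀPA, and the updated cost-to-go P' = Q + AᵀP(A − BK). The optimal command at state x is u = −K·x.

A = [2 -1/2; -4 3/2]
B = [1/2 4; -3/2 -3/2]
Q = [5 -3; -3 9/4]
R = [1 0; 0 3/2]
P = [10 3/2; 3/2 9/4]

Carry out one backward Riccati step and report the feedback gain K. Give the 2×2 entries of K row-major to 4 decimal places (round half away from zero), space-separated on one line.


1.9674 -0.7921 0.2397 -0.0209

BᵀP = [2.7500 -2.6250; 37.7500 2.6250]
S = R + BᵀPB = [1 0; 0 3/2] + [5.3125 14.9375; 14.9375 147.0625] = [6.3125 14.9375; 14.9375 148.5625]
BᵀPA = [16.0000 -5.3125; 65.0000 -14.9375]
K = S⁻¹·BᵀPA = [1.9674 -0.7921; 0.2397 -0.0209]
A−BK = [0.0575 -0.0203; -0.6893 0.2805]
AᵀP(A−BK) = [4.9402 -1.9674; -1.9674 0.7921]
P' = Q + AᵀP(A−BK) = [9.9402 -4.9674; -4.9674 3.0421]
tr(P') = 12.9823


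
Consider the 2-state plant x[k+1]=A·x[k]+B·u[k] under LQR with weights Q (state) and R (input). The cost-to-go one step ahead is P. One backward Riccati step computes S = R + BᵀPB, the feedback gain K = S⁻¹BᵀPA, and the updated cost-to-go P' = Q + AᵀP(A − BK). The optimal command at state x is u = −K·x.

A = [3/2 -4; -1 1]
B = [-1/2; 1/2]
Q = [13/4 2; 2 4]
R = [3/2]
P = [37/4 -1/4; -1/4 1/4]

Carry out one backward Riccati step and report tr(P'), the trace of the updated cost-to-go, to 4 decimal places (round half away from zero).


BᵀP = [-4.7500 0.2500]
S = R + BᵀPB = [3/2] + [2.5000] = [4.0000]
BᵀPA = [-7.3750 19.2500]
K = S⁻¹·BᵀPA = [-1.8438 4.8125]
A−BK = [0.5781 -1.5938; -0.0781 -1.4063]
AᵀP(A−BK) = [8.2148 -21.6328; -21.6328 57.6094]
P' = Q + AᵀP(A−BK) = [11.4648 -19.6328; -19.6328 61.6094]
tr(P') = 73.0742

73.0742


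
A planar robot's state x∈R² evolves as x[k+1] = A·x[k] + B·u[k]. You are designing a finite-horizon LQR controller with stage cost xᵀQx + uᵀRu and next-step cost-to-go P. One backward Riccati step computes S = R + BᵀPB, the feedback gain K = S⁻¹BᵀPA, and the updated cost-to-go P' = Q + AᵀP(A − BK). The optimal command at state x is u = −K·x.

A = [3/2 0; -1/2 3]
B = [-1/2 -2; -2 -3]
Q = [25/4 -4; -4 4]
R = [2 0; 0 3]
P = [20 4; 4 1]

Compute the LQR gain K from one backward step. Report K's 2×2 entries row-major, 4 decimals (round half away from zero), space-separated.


BᵀP = [-18.0000 -4.0000; -52.0000 -11.0000]
S = R + BᵀPB = [2 0; 0 3] + [17.0000 48.0000; 48.0000 137.0000] = [19.0000 48.0000; 48.0000 140.0000]
BᵀPA = [-25.0000 -12.0000; -72.5000 -33.0000]
K = S⁻¹·BᵀPA = [-0.0562 -0.2697; -0.4986 -0.1433]
A−BK = [0.4747 -0.4213; -2.1081 2.0309]
AᵀP(A−BK) = [1.6973 -0.6278; -0.6278 1.0365]
P' = Q + AᵀP(A−BK) = [7.9473 -4.6278; -4.6278 5.0365]
tr(P') = 12.9838

-0.0562 -0.2697 -0.4986 -0.1433


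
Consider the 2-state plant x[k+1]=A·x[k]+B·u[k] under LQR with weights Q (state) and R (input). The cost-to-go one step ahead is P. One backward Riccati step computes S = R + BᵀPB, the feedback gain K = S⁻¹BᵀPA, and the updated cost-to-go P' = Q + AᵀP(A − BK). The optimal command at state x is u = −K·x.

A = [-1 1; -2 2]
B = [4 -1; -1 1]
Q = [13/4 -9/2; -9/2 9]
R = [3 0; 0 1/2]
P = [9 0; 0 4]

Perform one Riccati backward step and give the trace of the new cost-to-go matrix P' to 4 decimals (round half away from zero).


23.5043

BᵀP = [36.0000 -4.0000; -9.0000 4.0000]
S = R + BᵀPB = [3 0; 0 1/2] + [148.0000 -40.0000; -40.0000 13.0000] = [151.0000 -40.0000; -40.0000 13.5000]
BᵀPA = [-28.0000 28.0000; 1.0000 -1.0000]
K = S⁻¹·BᵀPA = [-0.7708 0.7708; -2.2098 2.2098]
A−BK = [-0.1266 0.1266; -0.5610 0.5610]
AᵀP(A−BK) = [5.6271 -5.6271; -5.6271 5.6271]
P' = Q + AᵀP(A−BK) = [8.8771 -10.1271; -10.1271 14.6271]
tr(P') = 23.5043


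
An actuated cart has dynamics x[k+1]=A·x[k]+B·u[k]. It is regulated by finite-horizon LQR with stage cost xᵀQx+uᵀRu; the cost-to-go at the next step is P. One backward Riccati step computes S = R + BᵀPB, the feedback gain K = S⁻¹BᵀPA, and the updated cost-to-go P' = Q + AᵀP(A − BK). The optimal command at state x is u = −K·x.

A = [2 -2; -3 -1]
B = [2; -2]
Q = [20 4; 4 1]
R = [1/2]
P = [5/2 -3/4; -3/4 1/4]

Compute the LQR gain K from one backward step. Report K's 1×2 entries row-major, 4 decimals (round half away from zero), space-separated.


1.0857 -0.6286

BᵀP = [6.5000 -2.0000]
S = R + BᵀPB = [1/2] + [17.0000] = [17.5000]
BᵀPA = [19.0000 -11.0000]
K = S⁻¹·BᵀPA = [1.0857 -0.6286]
A−BK = [-0.1714 -0.7429; -0.8286 -2.2571]
AᵀP(A−BK) = [0.6214 -0.3071; -0.3071 0.3357]
P' = Q + AᵀP(A−BK) = [20.6214 3.6929; 3.6929 1.3357]
tr(P') = 21.9571


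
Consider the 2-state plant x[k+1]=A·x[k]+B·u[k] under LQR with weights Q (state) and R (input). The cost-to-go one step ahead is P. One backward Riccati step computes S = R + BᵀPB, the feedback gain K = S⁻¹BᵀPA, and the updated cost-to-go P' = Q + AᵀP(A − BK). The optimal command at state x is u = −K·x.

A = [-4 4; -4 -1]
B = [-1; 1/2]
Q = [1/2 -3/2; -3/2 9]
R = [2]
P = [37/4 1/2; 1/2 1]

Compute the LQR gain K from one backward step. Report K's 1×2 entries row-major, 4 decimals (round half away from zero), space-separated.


3.2727 -3.2727

BᵀP = [-9.0000 0.0000]
S = R + BᵀPB = [2] + [9.0000] = [11.0000]
BᵀPA = [36.0000 -36.0000]
K = S⁻¹·BᵀPA = [3.2727 -3.2727]
A−BK = [-0.7273 0.7273; -5.6364 0.6364]
AᵀP(A−BK) = [62.1818 -32.1818; -32.1818 27.1818]
P' = Q + AᵀP(A−BK) = [62.6818 -33.6818; -33.6818 36.1818]
tr(P') = 98.8636


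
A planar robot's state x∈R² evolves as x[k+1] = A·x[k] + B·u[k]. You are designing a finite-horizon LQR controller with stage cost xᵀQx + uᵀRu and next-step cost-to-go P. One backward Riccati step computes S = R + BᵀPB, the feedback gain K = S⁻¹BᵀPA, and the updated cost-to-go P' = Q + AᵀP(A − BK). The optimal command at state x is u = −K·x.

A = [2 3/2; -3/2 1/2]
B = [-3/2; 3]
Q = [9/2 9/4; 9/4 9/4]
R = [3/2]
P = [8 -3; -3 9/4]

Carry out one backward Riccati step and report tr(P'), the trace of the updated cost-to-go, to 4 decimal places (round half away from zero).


BᵀP = [-21.0000 11.2500]
S = R + BᵀPB = [3/2] + [65.2500] = [66.7500]
BᵀPA = [-58.8750 -25.8750]
K = S⁻¹·BᵀPA = [-0.8820 -0.3876]
A−BK = [0.6770 0.9185; 1.1461 1.6629]
AᵀP(A−BK) = [3.1334 3.2402; 3.2402 4.0323]
P' = Q + AᵀP(A−BK) = [7.6334 5.4902; 5.4902 6.2823]
tr(P') = 13.9157

13.9157


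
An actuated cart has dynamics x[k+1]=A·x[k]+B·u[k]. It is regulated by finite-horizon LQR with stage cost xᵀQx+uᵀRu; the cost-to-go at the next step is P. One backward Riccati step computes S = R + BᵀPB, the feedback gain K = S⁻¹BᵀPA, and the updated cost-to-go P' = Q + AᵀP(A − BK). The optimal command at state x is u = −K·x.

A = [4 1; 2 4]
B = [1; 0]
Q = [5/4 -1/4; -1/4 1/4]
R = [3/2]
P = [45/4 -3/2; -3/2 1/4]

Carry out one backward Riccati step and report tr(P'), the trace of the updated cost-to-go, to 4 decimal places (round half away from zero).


BᵀP = [11.2500 -1.5000]
S = R + BᵀPB = [3/2] + [11.2500] = [12.7500]
BᵀPA = [42.0000 5.2500]
K = S⁻¹·BᵀPA = [3.2941 0.4118]
A−BK = [0.7059 0.5882; 2.0000 4.0000]
AᵀP(A−BK) = [18.6471 2.7059; 2.7059 1.0882]
P' = Q + AᵀP(A−BK) = [19.8971 2.4559; 2.4559 1.3382]
tr(P') = 21.2353

21.2353


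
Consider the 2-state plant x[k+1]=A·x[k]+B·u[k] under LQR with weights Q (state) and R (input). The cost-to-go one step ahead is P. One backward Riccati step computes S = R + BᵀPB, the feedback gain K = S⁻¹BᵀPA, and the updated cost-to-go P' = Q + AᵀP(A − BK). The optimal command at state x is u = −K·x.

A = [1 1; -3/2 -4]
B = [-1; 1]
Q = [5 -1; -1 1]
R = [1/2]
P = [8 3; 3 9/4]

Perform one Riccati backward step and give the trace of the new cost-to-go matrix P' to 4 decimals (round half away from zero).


BᵀP = [-5.0000 -0.7500]
S = R + BᵀPB = [1/2] + [4.2500] = [4.7500]
BᵀPA = [-3.8750 -2.0000]
K = S⁻¹·BᵀPA = [-0.8158 -0.4211]
A−BK = [0.1842 0.5789; -0.6842 -3.5789]
AᵀP(A−BK) = [0.9013 3.3684; 3.3684 19.1579]
P' = Q + AᵀP(A−BK) = [5.9013 2.3684; 2.3684 20.1579]
tr(P') = 26.0592

26.0592


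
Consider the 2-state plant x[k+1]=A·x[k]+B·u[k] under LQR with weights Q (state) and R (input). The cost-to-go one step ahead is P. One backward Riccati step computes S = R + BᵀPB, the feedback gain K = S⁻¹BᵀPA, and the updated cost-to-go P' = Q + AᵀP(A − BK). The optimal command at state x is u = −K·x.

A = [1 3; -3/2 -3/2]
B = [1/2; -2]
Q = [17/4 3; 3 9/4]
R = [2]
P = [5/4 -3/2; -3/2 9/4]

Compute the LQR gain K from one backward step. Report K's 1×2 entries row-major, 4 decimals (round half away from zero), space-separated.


0.8035 1.3100

BᵀP = [3.6250 -5.2500]
S = R + BᵀPB = [2] + [12.3125] = [14.3125]
BᵀPA = [11.5000 18.7500]
K = S⁻¹·BᵀPA = [0.8035 1.3100]
A−BK = [0.5983 2.3450; 0.1070 1.1201]
AᵀP(A−BK) = [1.5723 2.7470; 2.7470 5.2492]
P' = Q + AᵀP(A−BK) = [5.8223 5.7470; 5.7470 7.4992]
tr(P') = 13.3215


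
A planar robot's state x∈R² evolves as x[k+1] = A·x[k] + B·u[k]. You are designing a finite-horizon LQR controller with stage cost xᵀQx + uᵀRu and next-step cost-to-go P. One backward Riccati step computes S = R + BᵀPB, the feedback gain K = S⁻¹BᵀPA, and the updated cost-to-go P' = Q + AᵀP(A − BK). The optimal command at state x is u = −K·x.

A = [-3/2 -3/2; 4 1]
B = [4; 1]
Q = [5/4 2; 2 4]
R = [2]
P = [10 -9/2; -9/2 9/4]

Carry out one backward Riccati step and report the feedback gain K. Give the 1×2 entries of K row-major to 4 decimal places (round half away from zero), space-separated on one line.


BᵀP = [35.5000 -15.7500]
S = R + BᵀPB = [2] + [126.2500] = [128.2500]
BᵀPA = [-116.2500 -69.0000]
K = S⁻¹·BᵀPA = [-0.9064 -0.5380]
A−BK = [2.1257 0.6520; 4.9064 1.5380]
AᵀP(A−BK) = [7.1272 2.7061; 2.7061 1.1272]
P' = Q + AᵀP(A−BK) = [8.3772 4.7061; 4.7061 5.1272]
tr(P') = 13.5044

-0.9064 -0.5380


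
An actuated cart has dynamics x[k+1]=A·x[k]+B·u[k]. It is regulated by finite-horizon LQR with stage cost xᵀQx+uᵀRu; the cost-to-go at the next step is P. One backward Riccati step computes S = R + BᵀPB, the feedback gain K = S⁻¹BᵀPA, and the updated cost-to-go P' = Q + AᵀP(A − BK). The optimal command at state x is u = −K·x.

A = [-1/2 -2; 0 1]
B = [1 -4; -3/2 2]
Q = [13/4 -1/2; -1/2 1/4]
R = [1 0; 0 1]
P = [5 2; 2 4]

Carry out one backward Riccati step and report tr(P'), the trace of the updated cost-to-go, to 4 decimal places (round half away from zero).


BᵀP = [2.0000 -4.0000; -16.0000 0.0000]
S = R + BᵀPB = [1 0; 0 1] + [8.0000 -16.0000; -16.0000 64.0000] = [9.0000 -16.0000; -16.0000 65.0000]
BᵀPA = [-1.0000 -8.0000; 8.0000 32.0000]
K = S⁻¹·BᵀPA = [0.1915 -0.0243; 0.1702 0.4863]
A−BK = [-0.0106 -0.0304; -0.0532 -0.0091]
AᵀP(A−BK) = [0.0798 0.0851; 0.0851 0.2432]
P' = Q + AᵀP(A−BK) = [3.3298 -0.4149; -0.4149 0.4932]
tr(P') = 3.8229

3.8229


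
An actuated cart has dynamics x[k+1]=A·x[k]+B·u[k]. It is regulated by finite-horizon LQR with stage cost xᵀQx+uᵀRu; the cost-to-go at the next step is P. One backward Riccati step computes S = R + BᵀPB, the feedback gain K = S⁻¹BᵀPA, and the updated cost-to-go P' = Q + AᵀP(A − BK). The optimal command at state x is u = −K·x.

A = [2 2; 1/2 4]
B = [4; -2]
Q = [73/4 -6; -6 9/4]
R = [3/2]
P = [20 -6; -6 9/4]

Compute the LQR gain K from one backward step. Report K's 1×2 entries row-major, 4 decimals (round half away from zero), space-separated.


BᵀP = [92.0000 -28.5000]
S = R + BᵀPB = [3/2] + [425.0000] = [426.5000]
BᵀPA = [169.7500 70.0000]
K = S⁻¹·BᵀPA = [0.3980 0.1641]
A−BK = [0.4080 1.3435; 1.2960 4.3283]
AᵀP(A−BK) = [1.0008 2.6395; 2.6395 8.5111]
P' = Q + AᵀP(A−BK) = [19.2508 -3.3605; -3.3605 10.7611]
tr(P') = 30.0119

0.3980 0.1641


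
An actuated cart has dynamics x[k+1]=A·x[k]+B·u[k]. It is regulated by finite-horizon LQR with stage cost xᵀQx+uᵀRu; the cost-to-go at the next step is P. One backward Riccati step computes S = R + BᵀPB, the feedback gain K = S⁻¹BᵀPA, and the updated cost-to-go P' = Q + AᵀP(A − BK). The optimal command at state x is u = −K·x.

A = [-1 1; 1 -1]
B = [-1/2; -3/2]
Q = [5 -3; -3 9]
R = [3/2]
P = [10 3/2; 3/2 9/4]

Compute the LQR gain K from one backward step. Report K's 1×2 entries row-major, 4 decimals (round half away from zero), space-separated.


BᵀP = [-7.2500 -4.1250]
S = R + BᵀPB = [3/2] + [9.8125] = [11.3125]
BᵀPA = [3.1250 -3.1250]
K = S⁻¹·BᵀPA = [0.2762 -0.2762]
A−BK = [-0.8619 0.8619; 1.4144 -1.4144]
AᵀP(A−BK) = [8.3867 -8.3867; -8.3867 8.3867]
P' = Q + AᵀP(A−BK) = [13.3867 -11.3867; -11.3867 17.3867]
tr(P') = 30.7735

0.2762 -0.2762


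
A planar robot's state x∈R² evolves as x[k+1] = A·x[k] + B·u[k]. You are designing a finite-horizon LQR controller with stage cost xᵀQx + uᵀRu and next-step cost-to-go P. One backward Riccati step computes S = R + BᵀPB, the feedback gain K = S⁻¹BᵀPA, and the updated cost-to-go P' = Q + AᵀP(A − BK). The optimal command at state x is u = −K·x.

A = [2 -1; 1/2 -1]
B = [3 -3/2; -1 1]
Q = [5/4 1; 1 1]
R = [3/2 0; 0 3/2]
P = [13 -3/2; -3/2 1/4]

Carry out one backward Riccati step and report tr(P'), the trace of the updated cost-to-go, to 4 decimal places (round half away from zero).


3.0526

BᵀP = [40.5000 -4.7500; -21.0000 2.5000]
S = R + BᵀPB = [3/2 0; 0 3/2] + [126.2500 -65.5000; -65.5000 34.0000] = [127.7500 -65.5000; -65.5000 35.5000]
BᵀPA = [78.6250 -35.7500; -40.7500 18.5000]
K = S⁻¹·BᵀPA = [0.4985 -0.2343; -0.2282 0.0888]
A−BK = [0.1623 -0.1639; 1.2266 -1.3231]
AᵀP(A−BK) = [0.5722 -0.3335; -0.3335 0.2305]
P' = Q + AᵀP(A−BK) = [1.8222 0.6665; 0.6665 1.2305]
tr(P') = 3.0526


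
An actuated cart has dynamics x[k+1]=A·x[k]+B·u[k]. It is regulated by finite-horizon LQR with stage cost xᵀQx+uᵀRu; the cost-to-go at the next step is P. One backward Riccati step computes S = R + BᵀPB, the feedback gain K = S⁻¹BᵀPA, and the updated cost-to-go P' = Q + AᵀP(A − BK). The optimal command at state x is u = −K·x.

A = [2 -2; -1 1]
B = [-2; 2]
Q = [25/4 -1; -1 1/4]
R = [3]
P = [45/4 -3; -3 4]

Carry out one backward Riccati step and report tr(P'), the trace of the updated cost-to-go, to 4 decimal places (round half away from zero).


13.9318

BᵀP = [-28.5000 14.0000]
S = R + BᵀPB = [3] + [85.0000] = [88.0000]
BᵀPA = [-71.0000 71.0000]
K = S⁻¹·BᵀPA = [-0.8068 0.8068]
A−BK = [0.3864 -0.3864; 0.6136 -0.6136]
AᵀP(A−BK) = [3.7159 -3.7159; -3.7159 3.7159]
P' = Q + AᵀP(A−BK) = [9.9659 -4.7159; -4.7159 3.9659]
tr(P') = 13.9318


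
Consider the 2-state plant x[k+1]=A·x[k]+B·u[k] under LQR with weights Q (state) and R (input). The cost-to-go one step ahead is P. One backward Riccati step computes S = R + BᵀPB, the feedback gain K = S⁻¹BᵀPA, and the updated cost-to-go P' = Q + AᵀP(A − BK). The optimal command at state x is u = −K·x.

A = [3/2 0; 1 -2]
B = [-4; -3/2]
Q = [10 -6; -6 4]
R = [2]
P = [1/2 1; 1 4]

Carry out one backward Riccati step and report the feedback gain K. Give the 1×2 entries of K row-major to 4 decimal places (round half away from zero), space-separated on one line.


-0.4919 0.6452

BᵀP = [-3.5000 -10.0000]
S = R + BᵀPB = [2] + [29.0000] = [31.0000]
BᵀPA = [-15.2500 20.0000]
K = S⁻¹·BᵀPA = [-0.4919 0.6452]
A−BK = [-0.4677 2.5806; 0.2621 -1.0323]
AᵀP(A−BK) = [0.6230 -1.1613; -1.1613 3.0968]
P' = Q + AᵀP(A−BK) = [10.6230 -7.1613; -7.1613 7.0968]
tr(P') = 17.7198


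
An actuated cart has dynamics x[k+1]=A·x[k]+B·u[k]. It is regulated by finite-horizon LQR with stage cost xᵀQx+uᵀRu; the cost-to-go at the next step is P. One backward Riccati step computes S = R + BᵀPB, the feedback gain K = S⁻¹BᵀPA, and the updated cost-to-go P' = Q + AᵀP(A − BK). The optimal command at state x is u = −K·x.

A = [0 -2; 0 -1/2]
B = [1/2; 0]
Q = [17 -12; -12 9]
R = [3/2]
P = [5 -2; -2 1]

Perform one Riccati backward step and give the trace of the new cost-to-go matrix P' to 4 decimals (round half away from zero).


BᵀP = [2.5000 -1.0000]
S = R + BᵀPB = [3/2] + [1.2500] = [2.7500]
BᵀPA = [0.0000 -4.5000]
K = S⁻¹·BᵀPA = [0.0000 -1.6364]
A−BK = [0.0000 -1.1818; 0.0000 -0.5000]
AᵀP(A−BK) = [0.0000 0.0000; 0.0000 8.8864]
P' = Q + AᵀP(A−BK) = [17.0000 -12.0000; -12.0000 17.8864]
tr(P') = 34.8864

34.8864


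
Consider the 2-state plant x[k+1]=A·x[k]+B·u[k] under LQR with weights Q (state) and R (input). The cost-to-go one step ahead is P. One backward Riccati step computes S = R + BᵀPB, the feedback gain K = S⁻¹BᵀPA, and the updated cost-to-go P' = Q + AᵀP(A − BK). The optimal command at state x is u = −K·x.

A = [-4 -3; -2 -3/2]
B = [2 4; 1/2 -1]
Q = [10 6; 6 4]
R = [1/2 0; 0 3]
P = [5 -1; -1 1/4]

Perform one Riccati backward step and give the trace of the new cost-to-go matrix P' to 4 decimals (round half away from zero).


BᵀP = [9.5000 -1.8750; 21.0000 -4.2500]
S = R + BᵀPB = [1/2 0; 0 3] + [18.0625 39.8750; 39.8750 88.2500] = [18.5625 39.8750; 39.8750 91.2500]
BᵀPA = [-34.2500 -25.6875; -75.5000 -56.6250]
K = S⁻¹·BᵀPA = [-1.1054 -0.8290; -0.3444 -0.2583]
A−BK = [-0.4118 -0.3089; -1.7917 -1.3438]
AᵀP(A−BK) = [1.1415 0.8561; 0.8561 0.6421]
P' = Q + AᵀP(A−BK) = [11.1415 6.8561; 6.8561 4.6421]
tr(P') = 15.7836

15.7836


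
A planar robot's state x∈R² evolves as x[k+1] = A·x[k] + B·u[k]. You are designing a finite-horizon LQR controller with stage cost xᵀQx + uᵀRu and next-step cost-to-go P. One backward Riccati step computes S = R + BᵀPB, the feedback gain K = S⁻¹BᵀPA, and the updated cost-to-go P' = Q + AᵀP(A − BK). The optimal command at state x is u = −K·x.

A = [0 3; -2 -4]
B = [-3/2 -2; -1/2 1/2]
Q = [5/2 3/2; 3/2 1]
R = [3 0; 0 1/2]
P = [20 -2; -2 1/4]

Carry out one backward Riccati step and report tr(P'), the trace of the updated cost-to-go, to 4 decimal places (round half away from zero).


5.5047

BᵀP = [-29.0000 2.8750; -41.0000 4.1250]
S = R + BᵀPB = [3 0; 0 1/2] + [42.0625 59.4375; 59.4375 84.0625] = [45.0625 59.4375; 59.4375 84.5625]
BᵀPA = [-5.7500 -98.5000; -8.2500 -139.5000]
K = S⁻¹·BᵀPA = [0.0148 -0.1363; -0.1080 -1.5538]
A−BK = [-0.1937 -0.3122; -1.9386 -3.2913]
AᵀP(A−BK) = [0.1944 0.3969; 0.3969 1.8103]
P' = Q + AᵀP(A−BK) = [2.6944 1.8969; 1.8969 2.8103]
tr(P') = 5.5047


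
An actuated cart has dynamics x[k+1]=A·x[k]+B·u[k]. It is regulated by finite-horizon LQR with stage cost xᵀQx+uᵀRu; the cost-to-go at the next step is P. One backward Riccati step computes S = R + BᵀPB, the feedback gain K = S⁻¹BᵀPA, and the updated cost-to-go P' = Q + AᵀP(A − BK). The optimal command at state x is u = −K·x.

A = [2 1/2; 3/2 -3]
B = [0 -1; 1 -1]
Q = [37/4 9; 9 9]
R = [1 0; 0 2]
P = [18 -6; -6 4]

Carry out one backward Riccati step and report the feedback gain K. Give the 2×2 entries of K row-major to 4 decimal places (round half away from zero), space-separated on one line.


-0.5357 -2.7857 -1.6607 -0.5357

BᵀP = [-6.0000 4.0000; -12.0000 2.0000]
S = R + BᵀPB = [1 0; 0 2] + [4.0000 2.0000; 2.0000 10.0000] = [5.0000 2.0000; 2.0000 12.0000]
BᵀPA = [-6.0000 -15.0000; -21.0000 -12.0000]
K = S⁻¹·BᵀPA = [-0.5357 -2.7857; -1.6607 -0.5357]
A−BK = [0.3393 -0.0357; 0.3750 -0.7500]
AᵀP(A−BK) = [6.9107 3.5357; 3.5357 10.2857]
P' = Q + AᵀP(A−BK) = [16.1607 12.5357; 12.5357 19.2857]
tr(P') = 35.4464


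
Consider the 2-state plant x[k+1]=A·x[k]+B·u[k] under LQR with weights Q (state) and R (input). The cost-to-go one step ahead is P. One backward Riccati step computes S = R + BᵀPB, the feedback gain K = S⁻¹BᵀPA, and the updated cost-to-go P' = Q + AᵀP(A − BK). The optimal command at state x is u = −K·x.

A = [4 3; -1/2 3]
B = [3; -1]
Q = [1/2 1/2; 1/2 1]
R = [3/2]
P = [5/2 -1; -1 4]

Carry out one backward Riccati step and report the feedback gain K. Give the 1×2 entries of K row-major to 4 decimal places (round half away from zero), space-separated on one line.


BᵀP = [8.5000 -7.0000]
S = R + BᵀPB = [3/2] + [32.5000] = [34.0000]
BᵀPA = [37.5000 4.5000]
K = S⁻¹·BᵀPA = [1.1029 0.1324]
A−BK = [0.6912 2.6029; 0.6029 3.1324]
AᵀP(A−BK) = [3.6397 8.5368; 8.5368 39.9044]
P' = Q + AᵀP(A−BK) = [4.1397 9.0368; 9.0368 40.9044]
tr(P') = 45.0441

1.1029 0.1324


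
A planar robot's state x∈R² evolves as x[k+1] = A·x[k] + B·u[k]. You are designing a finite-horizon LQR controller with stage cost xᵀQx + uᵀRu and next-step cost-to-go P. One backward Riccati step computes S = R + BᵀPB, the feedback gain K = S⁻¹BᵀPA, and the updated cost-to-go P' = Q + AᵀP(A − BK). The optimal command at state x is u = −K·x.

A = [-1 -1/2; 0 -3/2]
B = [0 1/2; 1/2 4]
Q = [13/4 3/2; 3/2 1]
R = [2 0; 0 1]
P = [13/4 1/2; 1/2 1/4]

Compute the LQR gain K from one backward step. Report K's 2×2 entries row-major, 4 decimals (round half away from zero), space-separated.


BᵀP = [0.2500 0.1250; 3.6250 1.2500]
S = R + BᵀPB = [2 0; 0 1] + [0.0625 0.6250; 0.6250 6.8125] = [2.0625 0.6250; 0.6250 7.8125]
BᵀPA = [-0.2500 -0.3125; -3.6250 -3.6875]
K = S⁻¹·BᵀPA = [0.0199 -0.0087; -0.4656 -0.4713]
A−BK = [-0.7672 -0.2643; 1.8524 0.3896]
AᵀP(A−BK) = [1.5672 0.6643; 0.6643 0.3843]
P' = Q + AᵀP(A−BK) = [4.8172 2.1643; 2.1643 1.3843]
tr(P') = 6.2016

0.0199 -0.0087 -0.4656 -0.4713


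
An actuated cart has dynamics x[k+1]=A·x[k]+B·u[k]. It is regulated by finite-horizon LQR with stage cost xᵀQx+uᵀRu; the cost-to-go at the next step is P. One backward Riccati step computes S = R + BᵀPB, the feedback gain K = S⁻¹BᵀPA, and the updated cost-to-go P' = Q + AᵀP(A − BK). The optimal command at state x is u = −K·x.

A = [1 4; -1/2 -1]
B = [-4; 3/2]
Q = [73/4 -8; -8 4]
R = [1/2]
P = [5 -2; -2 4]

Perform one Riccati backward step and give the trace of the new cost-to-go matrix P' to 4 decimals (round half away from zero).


BᵀP = [-23.0000 14.0000]
S = R + BᵀPB = [1/2] + [113.0000] = [113.5000]
BᵀPA = [-30.0000 -106.0000]
K = S⁻¹·BᵀPA = [-0.2643 -0.9339]
A−BK = [-0.0573 0.2643; -0.1035 0.4009]
AᵀP(A−BK) = [0.0705 -0.0176; -0.0176 1.0044]
P' = Q + AᵀP(A−BK) = [18.3205 -8.0176; -8.0176 5.0044]
tr(P') = 23.3249

23.3249


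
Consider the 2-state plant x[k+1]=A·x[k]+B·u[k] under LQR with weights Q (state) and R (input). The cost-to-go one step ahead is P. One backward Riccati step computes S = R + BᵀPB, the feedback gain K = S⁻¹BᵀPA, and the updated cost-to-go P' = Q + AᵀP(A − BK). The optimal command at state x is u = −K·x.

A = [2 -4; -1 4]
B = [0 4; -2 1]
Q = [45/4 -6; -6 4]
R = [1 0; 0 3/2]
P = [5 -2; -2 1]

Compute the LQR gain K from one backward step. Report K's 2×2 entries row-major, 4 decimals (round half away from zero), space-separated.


0.4615 -1.4359 0.5495 -1.2015

BᵀP = [4.0000 -2.0000; 18.0000 -7.0000]
S = R + BᵀPB = [1 0; 0 3/2] + [4.0000 14.0000; 14.0000 65.0000] = [5.0000 14.0000; 14.0000 66.5000]
BᵀPA = [10.0000 -24.0000; 43.0000 -100.0000]
K = S⁻¹·BᵀPA = [0.4615 -1.4359; 0.5495 -1.2015]
A−BK = [-0.1978 0.8059; -0.6264 2.3297]
AᵀP(A−BK) = [0.7582 -1.9780; -1.9780 5.3919]
P' = Q + AᵀP(A−BK) = [12.0082 -7.9780; -7.9780 9.3919]
tr(P') = 21.4002


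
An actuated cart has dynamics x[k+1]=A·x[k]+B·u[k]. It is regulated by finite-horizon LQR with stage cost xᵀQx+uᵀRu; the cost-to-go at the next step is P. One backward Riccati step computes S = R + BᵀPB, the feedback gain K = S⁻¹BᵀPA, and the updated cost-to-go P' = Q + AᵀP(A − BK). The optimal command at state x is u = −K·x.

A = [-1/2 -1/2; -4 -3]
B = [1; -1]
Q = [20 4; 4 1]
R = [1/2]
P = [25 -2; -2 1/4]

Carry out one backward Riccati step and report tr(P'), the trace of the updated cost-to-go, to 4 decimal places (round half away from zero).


BᵀP = [27.0000 -2.2500]
S = R + BᵀPB = [1/2] + [29.2500] = [29.7500]
BᵀPA = [-4.5000 -6.7500]
K = S⁻¹·BᵀPA = [-0.1513 -0.2269]
A−BK = [-0.3487 -0.2731; -4.1513 -3.2269]
AᵀP(A−BK) = [1.5693 1.2290; 1.2290 0.9685]
P' = Q + AᵀP(A−BK) = [21.5693 5.2290; 5.2290 1.9685]
tr(P') = 23.5378

23.5378


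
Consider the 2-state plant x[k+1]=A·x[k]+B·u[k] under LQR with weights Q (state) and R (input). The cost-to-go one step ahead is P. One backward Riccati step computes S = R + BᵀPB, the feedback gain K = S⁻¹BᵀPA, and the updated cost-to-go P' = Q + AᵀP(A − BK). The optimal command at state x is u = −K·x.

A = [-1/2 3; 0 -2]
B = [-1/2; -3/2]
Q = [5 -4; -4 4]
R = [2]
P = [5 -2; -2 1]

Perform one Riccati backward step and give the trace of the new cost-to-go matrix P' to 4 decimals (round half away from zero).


80.7250

BᵀP = [0.5000 -0.5000]
S = R + BᵀPB = [2] + [0.5000] = [2.5000]
BᵀPA = [-0.2500 2.5000]
K = S⁻¹·BᵀPA = [-0.1000 1.0000]
A−BK = [-0.5500 3.5000; -0.1500 -0.5000]
AᵀP(A−BK) = [1.2250 -9.2500; -9.2500 70.5000]
P' = Q + AᵀP(A−BK) = [6.2250 -13.2500; -13.2500 74.5000]
tr(P') = 80.7250


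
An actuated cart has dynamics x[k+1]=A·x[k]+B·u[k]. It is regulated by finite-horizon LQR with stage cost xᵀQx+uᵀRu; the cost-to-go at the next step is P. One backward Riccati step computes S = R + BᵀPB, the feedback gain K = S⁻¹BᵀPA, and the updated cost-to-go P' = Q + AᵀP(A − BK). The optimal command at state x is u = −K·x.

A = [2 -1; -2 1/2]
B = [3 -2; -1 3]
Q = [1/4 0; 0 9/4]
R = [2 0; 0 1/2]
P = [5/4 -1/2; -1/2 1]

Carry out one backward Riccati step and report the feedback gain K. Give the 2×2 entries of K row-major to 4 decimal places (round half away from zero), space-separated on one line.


BᵀP = [4.2500 -2.5000; -4.0000 4.0000]
S = R + BᵀPB = [2 0; 0 1/2] + [15.2500 -16.0000; -16.0000 20.0000] = [17.2500 -16.0000; -16.0000 20.5000]
BᵀPA = [13.5000 -5.5000; -16.0000 6.0000]
K = S⁻¹·BᵀPA = [0.2125 -0.1716; -0.6146 0.1588]
A−BK = [0.1332 -0.1677; 0.0563 -0.1479]
AᵀP(A−BK) = [0.2971 -0.1434; -0.1434 0.1037]
P' = Q + AᵀP(A−BK) = [0.5471 -0.1434; -0.1434 2.3537]
tr(P') = 2.9008

0.2125 -0.1716 -0.6146 0.1588


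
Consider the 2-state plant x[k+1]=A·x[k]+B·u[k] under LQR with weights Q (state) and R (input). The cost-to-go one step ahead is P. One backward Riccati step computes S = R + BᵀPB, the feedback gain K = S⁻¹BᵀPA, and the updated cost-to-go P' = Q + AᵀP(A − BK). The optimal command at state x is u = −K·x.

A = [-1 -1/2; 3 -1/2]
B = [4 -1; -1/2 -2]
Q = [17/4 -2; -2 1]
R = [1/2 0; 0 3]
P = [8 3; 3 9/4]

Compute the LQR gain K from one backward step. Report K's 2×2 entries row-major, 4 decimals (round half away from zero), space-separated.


BᵀP = [30.5000 10.8750; -14.0000 -7.5000]
S = R + BᵀPB = [1/2 0; 0 3] + [116.5625 -52.2500; -52.2500 29.0000] = [117.0625 -52.2500; -52.2500 32.0000]
BᵀPA = [2.1250 -20.6875; -8.5000 10.7500]
K = S⁻¹·BᵀPA = [-0.3702 -0.0987; -0.8701 0.1747]
A−BK = [-0.3892 0.0697; 1.0746 -0.1999]
AᵀP(A−BK) = [3.6406 -0.6801; -0.6801 0.1416]
P' = Q + AᵀP(A−BK) = [7.8906 -2.6801; -2.6801 1.1416]
tr(P') = 9.0323

-0.3702 -0.0987 -0.8701 0.1747


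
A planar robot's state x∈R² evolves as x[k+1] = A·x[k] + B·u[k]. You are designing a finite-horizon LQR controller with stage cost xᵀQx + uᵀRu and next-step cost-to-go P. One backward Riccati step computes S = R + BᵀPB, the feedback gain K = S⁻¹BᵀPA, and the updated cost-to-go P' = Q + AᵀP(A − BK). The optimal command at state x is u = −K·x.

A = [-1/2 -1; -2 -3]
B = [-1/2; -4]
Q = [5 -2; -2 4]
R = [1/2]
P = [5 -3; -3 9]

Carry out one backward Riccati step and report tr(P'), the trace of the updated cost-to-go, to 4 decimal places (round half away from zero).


11.3224

BᵀP = [9.5000 -34.5000]
S = R + BᵀPB = [1/2] + [133.2500] = [133.7500]
BᵀPA = [64.2500 94.0000]
K = S⁻¹·BᵀPA = [0.4804 0.7028]
A−BK = [-0.2598 -0.6486; -0.0785 -0.1888]
AᵀP(A−BK) = [0.3860 0.8449; 0.8449 1.9364]
P' = Q + AᵀP(A−BK) = [5.3860 -1.1551; -1.1551 5.9364]
tr(P') = 11.3224


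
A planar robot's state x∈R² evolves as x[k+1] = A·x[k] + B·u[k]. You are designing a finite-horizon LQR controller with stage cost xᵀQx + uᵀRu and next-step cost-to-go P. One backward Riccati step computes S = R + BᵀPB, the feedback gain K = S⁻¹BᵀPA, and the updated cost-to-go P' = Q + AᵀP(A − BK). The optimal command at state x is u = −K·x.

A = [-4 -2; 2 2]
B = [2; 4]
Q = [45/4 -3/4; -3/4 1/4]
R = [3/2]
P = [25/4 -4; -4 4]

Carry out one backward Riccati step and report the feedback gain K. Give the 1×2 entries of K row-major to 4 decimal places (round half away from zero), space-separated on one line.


1.1321 0.8679

BᵀP = [-3.5000 8.0000]
S = R + BᵀPB = [3/2] + [25.0000] = [26.5000]
BᵀPA = [30.0000 23.0000]
K = S⁻¹·BᵀPA = [1.1321 0.8679]
A−BK = [-6.2642 -3.7358; -2.5283 -1.4717]
AᵀP(A−BK) = [146.0377 87.9623; 87.9623 53.0377]
P' = Q + AᵀP(A−BK) = [157.2877 87.2123; 87.2123 53.2877]
tr(P') = 210.5755


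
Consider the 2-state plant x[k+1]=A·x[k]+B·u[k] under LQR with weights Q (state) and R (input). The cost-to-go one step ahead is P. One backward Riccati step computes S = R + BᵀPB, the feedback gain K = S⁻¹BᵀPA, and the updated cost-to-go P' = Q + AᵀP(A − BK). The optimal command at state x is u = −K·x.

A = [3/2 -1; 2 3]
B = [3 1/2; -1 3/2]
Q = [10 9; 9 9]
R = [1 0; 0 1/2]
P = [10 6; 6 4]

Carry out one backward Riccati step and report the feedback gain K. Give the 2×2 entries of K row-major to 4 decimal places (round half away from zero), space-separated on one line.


BᵀP = [24.0000 14.0000; 14.0000 9.0000]
S = R + BᵀPB = [1 0; 0 1/2] + [58.0000 33.0000; 33.0000 20.5000] = [59.0000 33.0000; 33.0000 21.0000]
BᵀPA = [64.0000 18.0000; 39.0000 13.0000]
K = S⁻¹·BᵀPA = [0.3800 -0.3400; 1.2600 1.1533]
A−BK = [-0.2700 -0.5567; 0.4900 0.9300]
AᵀP(A−BK) = [1.0400 0.7800; 0.7800 1.1267]
P' = Q + AᵀP(A−BK) = [11.0400 9.7800; 9.7800 10.1267]
tr(P') = 21.1667

0.3800 -0.3400 1.2600 1.1533


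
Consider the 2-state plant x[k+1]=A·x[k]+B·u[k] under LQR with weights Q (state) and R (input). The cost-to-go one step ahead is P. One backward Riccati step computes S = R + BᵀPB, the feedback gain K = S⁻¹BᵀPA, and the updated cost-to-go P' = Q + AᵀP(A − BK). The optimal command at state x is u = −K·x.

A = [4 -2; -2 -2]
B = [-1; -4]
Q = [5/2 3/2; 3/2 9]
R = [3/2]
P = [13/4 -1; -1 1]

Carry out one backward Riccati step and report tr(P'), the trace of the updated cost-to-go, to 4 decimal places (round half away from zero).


BᵀP = [0.7500 -3.0000]
S = R + BᵀPB = [3/2] + [11.2500] = [12.7500]
BᵀPA = [9.0000 4.5000]
K = S⁻¹·BᵀPA = [0.7059 0.3529]
A−BK = [4.7059 -1.6471; 0.8235 -0.5882]
AᵀP(A−BK) = [65.6471 -21.1765; -21.1765 7.4118]
P' = Q + AᵀP(A−BK) = [68.1471 -19.6765; -19.6765 16.4118]
tr(P') = 84.5588

84.5588


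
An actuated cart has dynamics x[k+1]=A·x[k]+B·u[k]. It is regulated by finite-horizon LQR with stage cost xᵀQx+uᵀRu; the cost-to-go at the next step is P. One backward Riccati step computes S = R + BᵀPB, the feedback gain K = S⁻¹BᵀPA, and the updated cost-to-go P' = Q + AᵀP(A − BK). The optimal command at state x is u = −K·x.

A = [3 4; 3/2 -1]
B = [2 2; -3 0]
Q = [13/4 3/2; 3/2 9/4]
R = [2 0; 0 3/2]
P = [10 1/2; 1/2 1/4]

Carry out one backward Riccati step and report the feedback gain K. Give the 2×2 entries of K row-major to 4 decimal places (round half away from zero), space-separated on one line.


0.1983 0.6302 1.3051 1.3417

BᵀP = [18.5000 0.2500; 20.0000 1.0000]
S = R + BᵀPB = [2 0; 0 3/2] + [36.2500 37.0000; 37.0000 40.0000] = [38.2500 37.0000; 37.0000 41.5000]
BᵀPA = [55.8750 73.7500; 61.5000 79.0000]
K = S⁻¹·BᵀPA = [0.1983 0.6302; 1.3051 1.3417]
A−BK = [-0.0069 0.0561; 2.0950 0.8907]
AᵀP(A−BK) = [3.7169 3.3950; 3.3950 3.7745]
P' = Q + AᵀP(A−BK) = [6.9669 4.8950; 4.8950 6.0245]
tr(P') = 12.9914


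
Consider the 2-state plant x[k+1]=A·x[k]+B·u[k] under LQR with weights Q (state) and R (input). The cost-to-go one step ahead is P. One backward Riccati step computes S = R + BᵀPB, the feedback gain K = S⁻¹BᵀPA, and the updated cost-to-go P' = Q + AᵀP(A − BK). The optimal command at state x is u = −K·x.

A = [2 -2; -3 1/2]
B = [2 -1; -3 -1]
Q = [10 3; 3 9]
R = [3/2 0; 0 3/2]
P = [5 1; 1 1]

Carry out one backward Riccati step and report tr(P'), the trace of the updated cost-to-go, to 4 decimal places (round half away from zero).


BᵀP = [7.0000 -1.0000; -6.0000 -2.0000]
S = R + BᵀPB = [3/2 0; 0 3/2] + [17.0000 -6.0000; -6.0000 8.0000] = [18.5000 -6.0000; -6.0000 9.5000]
BᵀPA = [17.0000 -14.5000; -6.0000 11.0000]
K = S⁻¹·BᵀPA = [0.8980 -0.5134; -0.0644 0.8336]
A−BK = [0.1395 -0.1395; -0.3703 -0.2066]
AᵀP(A−BK) = [1.3470 -0.7701; -0.7701 1.6355]
P' = Q + AᵀP(A−BK) = [11.3470 2.2299; 2.2299 10.6355]
tr(P') = 21.9826

21.9826
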